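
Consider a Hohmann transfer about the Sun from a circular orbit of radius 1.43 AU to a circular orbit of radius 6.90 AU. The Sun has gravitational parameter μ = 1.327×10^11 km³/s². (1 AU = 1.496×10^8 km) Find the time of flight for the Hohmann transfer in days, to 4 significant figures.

In km: r₁ = 1.43 × 1.496×10^8 = 2.13928×10^8 km; r₂ = 6.90 × 1.496×10^8 = 1.03224×10^9 km.
The Hohmann ellipse has a_t = (r₁ + r₂)/2 = 6.23084×10^8 km.
By Kepler's third law the transfer-orbit period is T = 2π√(a_t³/μ), so t = T/2 = 1.341×10^8 s.
Converting: 1.341×10^8 s ÷ 86400 s/day = 1552 days.

t = 1552 days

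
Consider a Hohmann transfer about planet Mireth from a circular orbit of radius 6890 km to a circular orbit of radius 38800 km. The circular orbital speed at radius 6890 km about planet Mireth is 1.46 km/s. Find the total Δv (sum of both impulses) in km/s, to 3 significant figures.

From the circular-orbit relation v² = μ/r at r = 6890 km: μ = v²r = (1.46)² × 6890 = 14686.7 km³/s².
The Hohmann ellipse has a_t = (r₁ + r₂)/2 = 22845 km.
Circular speed at r₁: v₁ = √(μ/r₁) = √(14686.7/6890) = 1.4600 km/s.
Transfer-orbit speed at r₁ (vis-viva): v_p = √[μ(2/r₁ − 1/a_t)] = 1.9027 km/s.
First burn Δv₁ = |v_p − v₁| = 0.4427 km/s.
At r₂, v₂ = √(μ/r₂) = 0.61524 km/s.
Transfer-orbit speed at r₂: v_a = √[μ(2/r₂ − 1/a_t)] = 0.33788 km/s.
Second burn Δv₂ = |v₂ − v_a| = 0.2774 km/s.
Total Δv = Δv₁ + Δv₂ = 0.7201 km/s.

Δv = 0.720 km/s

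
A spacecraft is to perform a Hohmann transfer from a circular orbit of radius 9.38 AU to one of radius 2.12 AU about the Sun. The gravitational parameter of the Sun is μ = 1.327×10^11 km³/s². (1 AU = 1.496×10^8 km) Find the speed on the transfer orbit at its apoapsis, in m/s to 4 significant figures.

v = 5905 m/s

In km: r₁ = 9.38 × 1.496×10^8 = 1.403248×10^9 km; r₂ = 2.12 × 1.496×10^8 = 3.17152×10^8 km.
The Hohmann ellipse has a_t = (r₁ + r₂)/2 = 8.602×10^8 km.
At apoapsis, r = 1.403248×10^9 km.
Applying v² = μ(2/r − 1/a_t): v = 5.905 km/s.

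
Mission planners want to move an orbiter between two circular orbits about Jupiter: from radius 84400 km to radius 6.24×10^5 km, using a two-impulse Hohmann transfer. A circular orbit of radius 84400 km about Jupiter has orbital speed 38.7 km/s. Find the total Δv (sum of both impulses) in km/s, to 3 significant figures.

Δv = 20.0 km/s

From the circular-orbit relation v² = μ/r at r = 84400 km: μ = v²r = (38.7)² × 84400 = 1.26405×10^8 km³/s².
Transfer-ellipse semi-major axis a_t = (r₁ + r₂)/2 = (84400 + 6.240×10^5)/2 = 3.542×10^5 km.
Circular speed at r₁: v₁ = √(μ/r₁) = √(1.26405×10^8/84400) = 38.700 km/s.
Transfer-orbit speed at r₁ (vis-viva equation): v_p = √[μ(2/r₁ − 1/a_t)] = 51.366 km/s.
First burn Δv₁ = |v_p − v₁| = 12.666 km/s.
At r₂, v₂ = √(μ/r₂) = 14.2328 km/s.
Transfer-orbit speed at r₂: v_a = √[μ(2/r₂ − 1/a_t)] = 6.94763 km/s.
Second burn Δv₂ = |v₂ − v_a| = 7.2852 km/s.
Total Δv = Δv₁ + Δv₂ = 19.95 km/s.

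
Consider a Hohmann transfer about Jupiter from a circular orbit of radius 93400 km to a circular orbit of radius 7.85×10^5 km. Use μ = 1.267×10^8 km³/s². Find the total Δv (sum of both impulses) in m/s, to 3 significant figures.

Δv = 19300 m/s

Semi-major axis of the transfer orbit: a_t = (93400 + 7.850×10^5)/2 = 4.392×10^5 km.
Circular speed at r₁: v₁ = √(μ/r₁) = √(1.267×10^8/93400) = 36.831 km/s.
Transfer-orbit speed at r₁ (v² = μ(2/r − 1/a)): v_p = √[μ(2/r₁ − 1/a_t)] = 49.240 km/s.
First burn Δv₁ = |v_p − v₁| = 12.409 km/s.
At r₂, v₂ = √(μ/r₂) = 12.7044 km/s.
Transfer-orbit speed at r₂: v_a = √[μ(2/r₂ − 1/a_t)] = 5.85863 km/s.
Second burn Δv₂ = |v₂ − v_a| = 6.8458 km/s.
Δv = Δv₁ + Δv₂ = 12.409 + 6.8458 = 19.25 km/s.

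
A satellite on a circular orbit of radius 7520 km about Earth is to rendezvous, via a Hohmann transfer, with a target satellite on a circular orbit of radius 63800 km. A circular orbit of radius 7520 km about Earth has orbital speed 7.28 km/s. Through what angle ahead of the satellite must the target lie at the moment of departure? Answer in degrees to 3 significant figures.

φ = 105°

From the circular-orbit relation v² = μ/r at r = 7520 km: μ = v²r = (7.28)² × 7520 = 3.98548×10^5 km³/s².
Semi-major axis of the transfer orbit: a_t = (7520 + 63800)/2 = 35660 km.
Transfer time t = π√(a_t³/μ) = 33511 s.
The target's mean motion on its circular orbit is ω₂ = √(μ/r₂³) = 3.9175×10^-5 rad/s.
Angle swept by the target during transfer: ω₂·t = 1.3128 rad = 75.22°.
Arrival is 180° from departure on the ellipse, so φ = 180° − 75.22° = 105°.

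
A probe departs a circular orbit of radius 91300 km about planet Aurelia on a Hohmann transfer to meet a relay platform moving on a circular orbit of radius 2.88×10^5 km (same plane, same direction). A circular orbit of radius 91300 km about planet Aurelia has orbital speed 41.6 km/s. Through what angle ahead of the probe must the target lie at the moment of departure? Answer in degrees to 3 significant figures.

From the circular-orbit relation v² = μ/r at r = 91300 km: μ = v²r = (41.6)² × 91300 = 1.58000×10^8 km³/s².
The Hohmann ellipse has a_t = (r₁ + r₂)/2 = 1.8965×10^5 km.
The half-period of the transfer ellipse is t = π√(a_t³/μ) = 20642 s.
Target angular speed ω₂ = √(μ/r₂³) = 8.1328×10^-5 rad/s.
Angle swept by the target during transfer: ω₂·t = 1.6788 rad = 96.19°.
The probe traverses 180° on the transfer ellipse, so the target must lead by 180° − 96.19° = 83.8°.

φ = 83.8°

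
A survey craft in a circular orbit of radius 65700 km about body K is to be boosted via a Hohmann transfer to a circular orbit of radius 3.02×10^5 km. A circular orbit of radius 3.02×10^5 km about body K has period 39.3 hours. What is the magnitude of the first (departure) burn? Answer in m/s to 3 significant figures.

Δv₁ = 8100 m/s

From Kepler's third law T² = 4π²r³/μ at r = 3.02×10^5 km, T = 39.3 hours = 39.3 × 3600 s = 1.4148×10^5 s: μ = 4π²r³/T² = 5.43238×10^7 km³/s².
Semi-major axis of the transfer orbit: a_t = (65700 + 3.020×10^5)/2 = 1.8385×10^5 km.
Circular speed at r = 65700 km: v_c = √(μ/r) = 28.755 km/s.
Vis-viva on the transfer ellipse at r = 65700 km gives v_t = √[μ(2/r − 1/a_t)] = 36.854 km/s.
Δv₁ = |v_t − v_c| = |36.854 − 28.755| = 8.099 km/s.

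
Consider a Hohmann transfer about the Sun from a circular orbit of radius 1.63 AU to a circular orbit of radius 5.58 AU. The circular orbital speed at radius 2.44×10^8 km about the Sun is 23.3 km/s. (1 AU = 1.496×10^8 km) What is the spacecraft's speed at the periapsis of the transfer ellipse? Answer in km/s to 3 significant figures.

From the circular-orbit relation v² = μ/r at r = 2.44×10^8 km: μ = v²r = (23.3)² × 2.44×10^8 = 1.32465×10^11 km³/s².
In km: r₁ = 1.63 × 1.496×10^8 = 2.43848×10^8 km; r₂ = 5.58 × 1.496×10^8 = 8.34768×10^8 km.
Semi-major axis of the transfer orbit: a_t = (2.43848×10^8 + 8.34768×10^8)/2 = 5.39308×10^8 km.
At periapsis, r = 2.43848×10^8 km.
From the vis-viva equation, v = √[μ(2/r − 1/a_t)] = 29.00 km/s.

v = 29.0 km/s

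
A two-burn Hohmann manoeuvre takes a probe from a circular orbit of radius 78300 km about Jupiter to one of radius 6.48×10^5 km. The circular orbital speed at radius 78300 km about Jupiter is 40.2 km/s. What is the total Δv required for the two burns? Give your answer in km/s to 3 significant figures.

From the circular-orbit relation v² = μ/r at r = 78300 km: μ = v²r = (40.2)² × 78300 = 1.26536×10^8 km³/s².
The Hohmann ellipse has a_t = (r₁ + r₂)/2 = 3.6315×10^5 km.
Circular speed at r₁: v₁ = √(μ/r₁) = √(1.26536×10^8/78300) = 40.2000 km/s.
Transfer-orbit speed at r₁ (vis-viva equation): v_p = √[μ(2/r₁ − 1/a_t)] = 53.6995 km/s.
First burn Δv₁ = |v_p − v₁| = 13.4995 km/s.
Circular speed at r₂: v₂ = √(μ/r₂) = 13.973958 km/s.
Transfer-orbit speed at r₂: v_a = √[μ(2/r₂ − 1/a_t)] = 6.4886939 km/s.
Second burn Δv₂ = |v₂ − v_a| = 7.48526 km/s.
Δv = Δv₁ + Δv₂ = 13.4995 + 7.48526 = 20.98 km/s.

Δv = 21.0 km/s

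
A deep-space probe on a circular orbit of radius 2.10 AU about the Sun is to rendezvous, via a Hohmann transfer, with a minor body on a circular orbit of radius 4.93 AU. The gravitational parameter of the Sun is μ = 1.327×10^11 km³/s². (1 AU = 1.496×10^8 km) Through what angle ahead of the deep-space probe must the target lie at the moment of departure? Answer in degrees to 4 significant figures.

φ = 71.63°

In km: r₁ = 2.10 × 1.496×10^8 = 3.1416×10^8 km; r₂ = 4.93 × 1.496×10^8 = 7.37528×10^8 km.
Transfer-ellipse semi-major axis a_t = (r₁ + r₂)/2 = (3.1416×10^8 + 7.37528×10^8)/2 = 5.25844×10^8 km.
The half-period of the transfer ellipse is t = π√(a_t³/μ) = 1.03992×10^8 s.
The target's mean motion on its circular orbit is ω₂ = √(μ/r₂³) = 1.81873×10^-8 rad/s.
Angle swept by the target during transfer: ω₂·t = 1.89133 rad = 108.37°.
Arrival is 180° from departure on the ellipse, so φ = 180° − 108.37° = 71.63°.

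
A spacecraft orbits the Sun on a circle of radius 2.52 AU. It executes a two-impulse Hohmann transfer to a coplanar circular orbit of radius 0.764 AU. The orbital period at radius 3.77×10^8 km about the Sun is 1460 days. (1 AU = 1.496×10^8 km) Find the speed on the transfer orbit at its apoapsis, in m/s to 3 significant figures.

v = 12800 m/s

From Kepler's third law T² = 4π²r³/μ at r = 3.77×10^8 km, T = 1460 days = 1460 × 86400 s = 1.26144×10^8 s: μ = 4π²r³/T² = 1.32938×10^11 km³/s².
In km: r₁ = 2.52 × 1.496×10^8 = 3.76992×10^8 km; r₂ = 0.764 × 1.496×10^8 = 1.142944×10^8 km.
Transfer-ellipse semi-major axis a_t = (r₁ + r₂)/2 = (3.76992×10^8 + 1.142944×10^8)/2 = 2.456432×10^8 km.
At apoapsis, r = 3.76992×10^8 km.
Applying v² = μ(2/r − 1/a_t): v = 12.81 km/s.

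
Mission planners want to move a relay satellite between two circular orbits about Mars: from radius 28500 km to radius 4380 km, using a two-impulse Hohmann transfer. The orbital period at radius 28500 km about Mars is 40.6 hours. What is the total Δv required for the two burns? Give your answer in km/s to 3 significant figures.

From Kepler's third law T² = 4π²r³/μ at r = 28500 km, T = 40.6 hours = 40.6 × 3600 s = 1.4616×10^5 s: μ = 4π²r³/T² = 42779.7 km³/s².
The Hohmann ellipse has a_t = (r₁ + r₂)/2 = 16440 km.
At r₁ the circular-orbit speed is v₁ = √(μ/r₁) = 1.2252 km/s.
On the transfer ellipse at r₁, v² = μ(2/r − 1/a) gives v_a = √[μ(2/r₁ − 1/a_t)] = 0.63239 km/s.
First burn Δv₁ = |v_a − v₁| = 0.5928 km/s.
At r₂, v₂ = √(μ/r₂) = 3.1252 km/s.
Transfer-orbit speed at r₂: v_p = √[μ(2/r₂ − 1/a_t)] = 4.1148 km/s.
Second burn Δv₂ = |v₂ − v_p| = 0.9896 km/s.
Total Δv = Δv₁ + Δv₂ = 1.582 km/s.

Δv = 1.58 km/s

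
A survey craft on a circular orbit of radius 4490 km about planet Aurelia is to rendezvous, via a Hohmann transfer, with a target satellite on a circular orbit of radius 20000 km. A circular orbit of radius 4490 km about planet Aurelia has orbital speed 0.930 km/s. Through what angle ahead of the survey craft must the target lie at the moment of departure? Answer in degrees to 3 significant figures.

φ = 93.8°

From the circular-orbit relation v² = μ/r at r = 4490 km: μ = v²r = (0.930)² × 4490 = 3883.40 km³/s².
Semi-major axis of the transfer orbit: a_t = (4490 + 20000)/2 = 12245 km.
Transfer time t = π√(a_t³/μ) = 68310 s.
The target's mean motion on its circular orbit is ω₂ = √(μ/r₂³) = 2.203×10^-5 rad/s.
Angle swept by the target during transfer: ω₂·t = 1.505 rad = 86.23°.
The survey craft traverses 180° on the transfer ellipse, so the target must lead by 180° − 86.23° = 93.8°.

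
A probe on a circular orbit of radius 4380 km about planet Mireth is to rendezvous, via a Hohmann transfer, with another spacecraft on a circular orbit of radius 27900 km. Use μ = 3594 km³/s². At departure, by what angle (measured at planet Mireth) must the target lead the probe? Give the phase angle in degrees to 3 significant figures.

Transfer-ellipse semi-major axis a_t = (r₁ + r₂)/2 = (4380 + 27900)/2 = 16140 km.
The half-period of the transfer ellipse is t = π√(a_t³/μ) = 1.07452×10^5 s.
The target's mean motion on its circular orbit is ω₂ = √(μ/r₂³) = 1.28642×10^-5 rad/s.
Angle swept by the target during transfer: ω₂·t = 1.3823 rad = 79.20°.
The probe traverses 180° on the transfer ellipse, so the target must lead by 180° − 79.20° = 101°.

φ = 101°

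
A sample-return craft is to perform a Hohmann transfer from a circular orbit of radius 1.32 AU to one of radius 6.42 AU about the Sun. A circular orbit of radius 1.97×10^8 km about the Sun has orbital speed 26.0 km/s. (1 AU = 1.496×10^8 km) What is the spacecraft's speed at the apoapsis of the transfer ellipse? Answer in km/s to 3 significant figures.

v = 6.88 km/s

From the circular-orbit relation v² = μ/r at r = 1.97×10^8 km: μ = v²r = (26.0)² × 1.97×10^8 = 1.33172×10^11 km³/s².
In km: r₁ = 1.32 × 1.496×10^8 = 1.97472×10^8 km; r₂ = 6.42 × 1.496×10^8 = 9.60432×10^8 km.
Transfer-ellipse semi-major axis a_t = (r₁ + r₂)/2 = (1.97472×10^8 + 9.60432×10^8)/2 = 5.78952×10^8 km.
The apoapsis of the transfer ellipse is at r = 9.60432×10^8 km.
Applying v² = μ(2/r − 1/a_t): v = 6.877 km/s.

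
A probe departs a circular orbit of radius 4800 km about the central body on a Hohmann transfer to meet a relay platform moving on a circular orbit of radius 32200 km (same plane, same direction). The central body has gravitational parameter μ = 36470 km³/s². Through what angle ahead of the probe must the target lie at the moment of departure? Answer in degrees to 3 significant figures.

The Hohmann ellipse has a_t = (r₁ + r₂)/2 = 18500 km.
Transfer time t = π√(a_t³/μ) = 41394 s.
The target's mean motion on its circular orbit is ω₂ = √(μ/r₂³) = 3.3051×10^-5 rad/s.
Angle swept by the target during transfer: ω₂·t = 1.3681 rad = 78.39°.
The probe traverses 180° on the transfer ellipse, so the target must lead by 180° − 78.39° = 102°.

φ = 102°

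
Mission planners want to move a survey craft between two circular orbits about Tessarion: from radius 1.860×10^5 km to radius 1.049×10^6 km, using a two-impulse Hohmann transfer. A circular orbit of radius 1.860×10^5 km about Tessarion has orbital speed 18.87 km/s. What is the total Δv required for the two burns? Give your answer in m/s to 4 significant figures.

From the circular-orbit relation v² = μ/r at r = 1.860×10^5 km: μ = v²r = (18.87)² × 1.860×10^5 = 6.62303×10^7 km³/s².
The Hohmann ellipse has a_t = (r₁ + r₂)/2 = 6.175×10^5 km.
Circular speed at r₁: v₁ = √(μ/r₁) = √(6.62303×10^7/1.860×10^5) = 18.870 km/s.
Transfer-orbit speed at r₁ (vis-viva): v_p = √[μ(2/r₁ − 1/a_t)] = 24.595 km/s.
First burn Δv₁ = |v_p − v₁| = 5.725 km/s.
At r₂, v₂ = √(μ/r₂) = 7.946 km/s.
Transfer-orbit speed at r₂: v_a = √[μ(2/r₂ − 1/a_t)] = 4.361 km/s.
Second burn Δv₂ = |v₂ − v_a| = 3.585 km/s.
Total Δv = Δv₁ + Δv₂ = 9.310 km/s.

Δv = 9310 m/s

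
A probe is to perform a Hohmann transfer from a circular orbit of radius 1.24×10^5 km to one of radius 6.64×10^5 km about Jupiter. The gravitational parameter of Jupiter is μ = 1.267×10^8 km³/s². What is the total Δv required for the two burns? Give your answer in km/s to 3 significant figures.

Transfer-ellipse semi-major axis a_t = (r₁ + r₂)/2 = (1.240×10^5 + 6.640×10^5)/2 = 3.940×10^5 km.
Circular speed at r₁: v₁ = √(μ/r₁) = √(1.267×10^8/1.240×10^5) = 31.9652 km/s.
On the transfer ellipse at r₁, vis-viva equation gives v_p = √[μ(2/r₁ − 1/a_t)] = 41.4967 km/s.
First burn Δv₁ = |v_p − v₁| = 9.5315 km/s.
At r₂, v₂ = √(μ/r₂) = 13.8135 km/s.
Transfer-orbit speed at r₂: v_a = √[μ(2/r₂ − 1/a_t)] = 7.74938 km/s.
Second burn Δv₂ = |v₂ − v_a| = 6.0641 km/s.
Total Δv = Δv₁ + Δv₂ = 15.60 km/s.

Δv = 15.6 km/s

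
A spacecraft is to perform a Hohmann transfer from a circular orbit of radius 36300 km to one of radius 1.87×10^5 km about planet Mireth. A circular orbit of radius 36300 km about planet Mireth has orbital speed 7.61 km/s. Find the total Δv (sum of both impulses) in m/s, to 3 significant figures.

From the circular-orbit relation v² = μ/r at r = 36300 km: μ = v²r = (7.61)² × 36300 = 2.10221×10^6 km³/s².
The Hohmann ellipse has a_t = (r₁ + r₂)/2 = 1.1165×10^5 km.
Circular speed at r₁: v₁ = √(μ/r₁) = √(2.10221×10^6/36300) = 7.610 km/s.
On the transfer ellipse at r₁, v² = μ(2/r − 1/a) gives v_p = √[μ(2/r₁ − 1/a_t)] = 9.849 km/s.
First burn Δv₁ = |v_p − v₁| = 2.239 km/s.
Circular speed at r₂: v₂ = √(μ/r₂) = 3.353 km/s.
Transfer-orbit speed at r₂: v_a = √[μ(2/r₂ − 1/a_t)] = 1.912 km/s.
Second burn Δv₂ = |v₂ − v_a| = 1.441 km/s.
Δv = Δv₁ + Δv₂ = 2.239 + 1.441 = 3.680 km/s.

Δv = 3680 m/s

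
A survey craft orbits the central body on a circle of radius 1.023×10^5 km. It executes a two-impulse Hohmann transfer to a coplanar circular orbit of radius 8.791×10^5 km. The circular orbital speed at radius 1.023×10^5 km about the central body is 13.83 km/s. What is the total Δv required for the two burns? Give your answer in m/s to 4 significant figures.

Δv = 7245 m/s

From the circular-orbit relation v² = μ/r at r = 1.023×10^5 km: μ = v²r = (13.83)² × 1.023×10^5 = 1.95668×10^7 km³/s².
Transfer-ellipse semi-major axis a_t = (r₁ + r₂)/2 = (1.023×10^5 + 8.791×10^5)/2 = 4.907×10^5 km.
At r₁ the circular-orbit speed is v₁ = √(μ/r₁) = 13.830 km/s.
Transfer-orbit speed at r₁ (v² = μ(2/r − 1/a)): v_p = √[μ(2/r₁ − 1/a_t)] = 18.511 km/s.
First burn Δv₁ = |v_p − v₁| = 4.681 km/s.
At r₂, v₂ = √(μ/r₂) = 4.718 km/s.
Transfer-orbit speed at r₂: v_a = √[μ(2/r₂ − 1/a_t)] = 2.154 km/s.
Second burn Δv₂ = |v₂ − v_a| = 2.564 km/s.
Δv = Δv₁ + Δv₂ = 4.681 + 2.564 = 7.245 km/s.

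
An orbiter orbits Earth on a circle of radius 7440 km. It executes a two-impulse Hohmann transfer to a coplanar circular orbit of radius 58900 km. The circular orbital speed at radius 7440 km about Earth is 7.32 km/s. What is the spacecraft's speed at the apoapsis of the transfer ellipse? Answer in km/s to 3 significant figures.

v = 1.23 km/s

From the circular-orbit relation v² = μ/r at r = 7440 km: μ = v²r = (7.32)² × 7440 = 3.98653×10^5 km³/s².
Semi-major axis of the transfer orbit: a_t = (7440 + 58900)/2 = 33170 km.
At apoapsis, r = 58900 km.
From the vis-viva equation, v = √[μ(2/r − 1/a_t)] = 1.232 km/s.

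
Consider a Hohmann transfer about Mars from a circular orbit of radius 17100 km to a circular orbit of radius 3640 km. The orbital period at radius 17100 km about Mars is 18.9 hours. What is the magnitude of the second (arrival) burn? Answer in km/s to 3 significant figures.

From Kepler's third law T² = 4π²r³/μ at r = 17100 km, T = 18.9 hours = 18.9 × 3600 s = 68040 s: μ = 4π²r³/T² = 42640.2 km³/s².
Transfer-ellipse semi-major axis a_t = (r₁ + r₂)/2 = (17100 + 3640)/2 = 10370 km.
On the circular orbit at r = 3640 km, v_c = √(μ/r) = 3.4226 km/s.
Vis-viva on the transfer ellipse at r = 3640 km gives v_t = √[μ(2/r − 1/a_t)] = 4.3951 km/s.
Δv₂ = |v_t − v_c| = |4.3951 − 3.4226| = 0.9725 km/s.

Δv₂ = 0.972 km/s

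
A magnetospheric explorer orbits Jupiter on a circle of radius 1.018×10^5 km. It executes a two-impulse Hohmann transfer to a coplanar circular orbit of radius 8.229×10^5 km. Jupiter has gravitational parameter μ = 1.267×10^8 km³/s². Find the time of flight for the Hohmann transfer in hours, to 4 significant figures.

The Hohmann ellipse has a_t = (r₁ + r₂)/2 = 4.6235×10^5 km.
Half the transfer-orbit period gives t = π√(a_t³/μ) = 87740 s.
Converting: 87740 s ÷ 3600 s/hour = 24.37 hours.

t = 24.37 hours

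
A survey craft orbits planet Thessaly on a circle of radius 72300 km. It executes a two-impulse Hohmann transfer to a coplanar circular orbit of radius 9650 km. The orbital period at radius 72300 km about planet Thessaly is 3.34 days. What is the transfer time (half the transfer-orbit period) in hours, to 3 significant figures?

From Kepler's third law T² = 4π²r³/μ at r = 72300 km, T = 3.34 days = 3.34 × 86400 s = 2.88576×10^5 s: μ = 4π²r³/T² = 1.79165×10^5 km³/s².
The Hohmann ellipse has a_t = (r₁ + r₂)/2 = 40975 km.
By Kepler's third law the transfer-orbit period is T = 2π√(a_t³/μ), so t = T/2 = 61560 s.
Converting: 61560 s ÷ 3600 s/hour = 17.1 hours.

t = 17.1 hours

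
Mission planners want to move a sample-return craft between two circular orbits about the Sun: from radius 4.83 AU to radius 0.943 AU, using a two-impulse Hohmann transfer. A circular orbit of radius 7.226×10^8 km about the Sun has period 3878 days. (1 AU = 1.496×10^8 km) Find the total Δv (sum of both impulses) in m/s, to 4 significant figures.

From Kepler's third law T² = 4π²r³/μ at r = 7.226×10^8 km, T = 3878 days = 3878 × 86400 s = 3.350592×10^8 s: μ = 4π²r³/T² = 1.32682×10^11 km³/s².
In km: r₁ = 4.83 × 1.496×10^8 = 7.22568×10^8 km; r₂ = 0.943 × 1.496×10^8 = 1.410728×10^8 km.
Semi-major axis of the transfer orbit: a_t = (7.22568×10^8 + 1.410728×10^8)/2 = 4.318204×10^8 km.
Circular speed at r₁: v₁ = √(μ/r₁) = √(1.32682×10^11/7.22568×10^8) = 13.551 km/s.
Transfer-orbit speed at r₁ (vis-viva equation): v_a = √[μ(2/r₁ − 1/a_t)] = 7.7453 km/s.
First burn Δv₁ = |v_a − v₁| = 5.806 km/s.
At r₂, v₂ = √(μ/r₂) = 30.668 km/s.
Transfer-orbit speed at r₂: v_p = √[μ(2/r₂ − 1/a_t)] = 39.671 km/s.
Second burn Δv₂ = |v₂ − v_p| = 9.003 km/s.
Δv = Δv₁ + Δv₂ = 5.806 + 9.003 = 14.81 km/s.

Δv = 14810 m/s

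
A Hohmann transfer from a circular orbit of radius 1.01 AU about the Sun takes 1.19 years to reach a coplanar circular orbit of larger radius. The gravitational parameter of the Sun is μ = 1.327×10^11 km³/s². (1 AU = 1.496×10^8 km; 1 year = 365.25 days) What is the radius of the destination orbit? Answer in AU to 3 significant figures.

r₂ = 2.55 AU

In km: r₁ = 1.01 × 1.496×10^8 = 1.51096×10^8 km.
Transfer time t = 1.19 years × 365.25 × 86400 s = 3.7553544×10^7 s, and t = π√(a_t³/μ).
So a_t = (μ t²/π²)^(1/3) = (1.327×10^11 × (3.7553544×10^7)² / π²)^(1/3) = 2.6666×10^8 km.
Since a_t = (r₁ + r₂)/2, r₂ = 2a_t − r₁ = 2×2.6666×10^8 − 1.51096×10^8 = 3.82224×10^8 km.
In AU: r₂ = 3.82224×10^8 / 1.496×10^8 = 2.55 AU.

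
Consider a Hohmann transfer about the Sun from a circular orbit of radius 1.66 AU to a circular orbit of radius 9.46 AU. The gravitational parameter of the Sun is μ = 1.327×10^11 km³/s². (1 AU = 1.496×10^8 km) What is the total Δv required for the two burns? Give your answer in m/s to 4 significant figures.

Δv = 11430 m/s

In km: r₁ = 1.66 × 1.496×10^8 = 2.48336×10^8 km; r₂ = 9.46 × 1.496×10^8 = 1.415216×10^9 km.
The Hohmann ellipse has a_t = (r₁ + r₂)/2 = 8.31776×10^8 km.
At r₁ the circular-orbit speed is v₁ = √(μ/r₁) = 23.1162 km/s.
Transfer-orbit speed at r₁ (v² = μ(2/r − 1/a)): v_p = √[μ(2/r₁ − 1/a_t)] = 30.1525 km/s.
First burn Δv₁ = |v_p − v₁| = 7.036 km/s.
Circular speed at r₂: v₂ = √(μ/r₂) = 9.683 km/s.
Transfer-orbit speed at r₂: v_a = √[μ(2/r₂ − 1/a_t)] = 5.291 km/s.
Second burn Δv₂ = |v₂ − v_a| = 4.392 km/s.
Total Δv = Δv₁ + Δv₂ = 11.43 km/s.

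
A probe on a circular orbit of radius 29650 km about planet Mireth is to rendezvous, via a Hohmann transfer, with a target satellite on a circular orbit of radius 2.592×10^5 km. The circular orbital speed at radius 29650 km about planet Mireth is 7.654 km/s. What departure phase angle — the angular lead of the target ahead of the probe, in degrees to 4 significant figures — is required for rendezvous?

From the circular-orbit relation v² = μ/r at r = 29650 km: μ = v²r = (7.654)² × 29650 = 1.73701×10^6 km³/s².
Semi-major axis of the transfer orbit: a_t = (29650 + 2.592×10^5)/2 = 1.44425×10^5 km.
Transfer time t = π√(a_t³/μ) = 1.30832×10^5 s.
The target's mean motion on its circular orbit is ω₂ = √(μ/r₂³) = 9.98730×10^-6 rad/s.
Angle swept by the target during transfer: ω₂·t = 1.3067 rad = 74.87°.
The probe traverses 180° on the transfer ellipse, so the target must lead by 180° − 74.87° = 105.1°.

φ = 105.1°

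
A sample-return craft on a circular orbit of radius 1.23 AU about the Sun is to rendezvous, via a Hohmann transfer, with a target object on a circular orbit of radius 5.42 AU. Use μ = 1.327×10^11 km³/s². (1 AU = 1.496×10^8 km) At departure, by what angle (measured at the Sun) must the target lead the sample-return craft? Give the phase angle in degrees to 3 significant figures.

In km: r₁ = 1.23 × 1.496×10^8 = 1.84008×10^8 km; r₂ = 5.42 × 1.496×10^8 = 8.10832×10^8 km.
The Hohmann ellipse has a_t = (r₁ + r₂)/2 = 4.9742×10^8 km.
The half-period of the transfer ellipse is t = π√(a_t³/μ) = 9.56752×10^7 s.
Target angular speed ω₂ = √(μ/r₂³) = 1.57775×10^-8 rad/s.
Angle swept by the target during transfer: ω₂·t = 1.5095 rad = 86.49°.
Arrival is 180° from departure on the ellipse, so φ = 180° − 86.49° = 93.5°.

φ = 93.5°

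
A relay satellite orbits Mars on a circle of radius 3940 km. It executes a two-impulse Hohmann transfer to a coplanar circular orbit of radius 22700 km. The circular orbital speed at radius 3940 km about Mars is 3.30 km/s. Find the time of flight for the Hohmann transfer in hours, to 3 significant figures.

t = 6.48 hours

From the circular-orbit relation v² = μ/r at r = 3940 km: μ = v²r = (3.30)² × 3940 = 42906.6 km³/s².
The Hohmann ellipse has a_t = (r₁ + r₂)/2 = 13320 km.
Half the transfer-orbit period gives t = π√(a_t³/μ) = 23320 s.
Converting: 23320 s ÷ 3600 s/hour = 6.48 hours.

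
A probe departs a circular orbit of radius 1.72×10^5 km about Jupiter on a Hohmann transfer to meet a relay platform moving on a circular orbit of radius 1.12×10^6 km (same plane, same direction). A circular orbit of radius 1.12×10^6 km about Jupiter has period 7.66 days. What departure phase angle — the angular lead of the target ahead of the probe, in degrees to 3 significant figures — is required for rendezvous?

φ = 101°

From Kepler's third law T² = 4π²r³/μ at r = 1.12×10^6 km, T = 7.66 days = 7.66 × 86400 s = 6.61824×10^5 s: μ = 4π²r³/T² = 1.26628×10^8 km³/s².
Transfer-ellipse semi-major axis a_t = (r₁ + r₂)/2 = (1.720×10^5 + 1.120×10^6)/2 = 6.460×10^5 km.
The half-period of the transfer ellipse is t = π√(a_t³/μ) = 1.4496×10^5 s.
The target's mean motion on its circular orbit is ω₂ = √(μ/r₂³) = 9.4937×10^-6 rad/s.
Angle swept by the target during transfer: ω₂·t = 1.3762 rad = 78.85°.
Arrival is 180° from departure on the ellipse, so φ = 180° − 78.85° = 101°.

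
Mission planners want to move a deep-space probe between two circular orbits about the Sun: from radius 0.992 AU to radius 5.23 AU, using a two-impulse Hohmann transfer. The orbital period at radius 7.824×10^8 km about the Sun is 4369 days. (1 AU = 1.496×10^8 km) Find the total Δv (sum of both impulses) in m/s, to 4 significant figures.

Δv = 14540 m/s

From Kepler's third law T² = 4π²r³/μ at r = 7.824×10^8 km, T = 4369 days = 4369 × 86400 s = 3.774816×10^8 s: μ = 4π²r³/T² = 1.32695×10^11 km³/s².
In km: r₁ = 0.992 × 1.496×10^8 = 1.484032×10^8 km; r₂ = 5.23 × 1.496×10^8 = 7.82408×10^8 km.
The Hohmann ellipse has a_t = (r₁ + r₂)/2 = 4.654056×10^8 km.
Circular speed at r₁: v₁ = √(μ/r₁) = √(1.32695×10^11/1.484032×10^8) = 29.902 km/s.
On the transfer ellipse at r₁, v² = μ(2/r − 1/a) gives v_p = √[μ(2/r₁ − 1/a_t)] = 38.771 km/s.
First burn Δv₁ = |v_p − v₁| = 8.869 km/s.
Circular speed at r₂: v₂ = √(μ/r₂) = 13.023 km/s.
Transfer-orbit speed at r₂: v_a = √[μ(2/r₂ − 1/a_t)] = 7.3539 km/s.
Second burn Δv₂ = |v₂ − v_a| = 5.669 km/s.
Total Δv = Δv₁ + Δv₂ = 14.54 km/s.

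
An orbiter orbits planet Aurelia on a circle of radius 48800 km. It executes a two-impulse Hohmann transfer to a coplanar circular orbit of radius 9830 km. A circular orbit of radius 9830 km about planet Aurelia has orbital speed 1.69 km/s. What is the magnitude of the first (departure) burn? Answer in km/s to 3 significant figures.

Δv₁ = 0.319 km/s

From the circular-orbit relation v² = μ/r at r = 9830 km: μ = v²r = (1.69)² × 9830 = 28075.5 km³/s².
Semi-major axis of the transfer orbit: a_t = (48800 + 9830)/2 = 29315 km.
On the circular orbit at r = 48800 km, v_c = √(μ/r) = 0.7585 km/s.
Transfer-orbit speed at the same r (vis-viva, a = a_t): v_t = √[μ(2/r − 1/a_t)] = 0.4392 km/s.
Δv₁ = |v_t − v_c| = |0.4392 − 0.7585| = 0.3193 km/s.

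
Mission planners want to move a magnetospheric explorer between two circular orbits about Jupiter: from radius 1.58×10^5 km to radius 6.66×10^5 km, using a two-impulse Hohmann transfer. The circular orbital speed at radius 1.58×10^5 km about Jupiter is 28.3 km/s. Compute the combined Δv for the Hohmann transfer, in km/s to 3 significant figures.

From the circular-orbit relation v² = μ/r at r = 1.58×10^5 km: μ = v²r = (28.3)² × 1.58×10^5 = 1.26541×10^8 km³/s².
Semi-major axis of the transfer orbit: a_t = (1.580×10^5 + 6.660×10^5)/2 = 4.120×10^5 km.
At r₁ the circular-orbit speed is v₁ = √(μ/r₁) = 28.300 km/s.
Transfer-orbit speed at r₁ (v² = μ(2/r − 1/a)): v_p = √[μ(2/r₁ − 1/a_t)] = 35.981 km/s.
First burn Δv₁ = |v_p − v₁| = 7.681 km/s.
At r₂, v₂ = √(μ/r₂) = 13.784 km/s.
Transfer-orbit speed at r₂: v_a = √[μ(2/r₂ − 1/a_t)] = 8.5361 km/s.
Second burn Δv₂ = |v₂ − v_a| = 5.248 km/s.
Δv = Δv₁ + Δv₂ = 7.681 + 5.248 = 12.93 km/s.

Δv = 12.9 km/s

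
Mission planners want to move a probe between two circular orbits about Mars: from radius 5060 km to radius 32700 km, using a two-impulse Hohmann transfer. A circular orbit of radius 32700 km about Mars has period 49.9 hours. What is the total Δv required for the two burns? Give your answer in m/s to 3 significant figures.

From Kepler's third law T² = 4π²r³/μ at r = 32700 km, T = 49.9 hours = 49.9 × 3600 s = 1.7964×10^5 s: μ = 4π²r³/T² = 42775.7 km³/s².
The Hohmann ellipse has a_t = (r₁ + r₂)/2 = 18880 km.
Circular speed at r₁: v₁ = √(μ/r₁) = √(42775.7/5060) = 2.90752 km/s.
Transfer-orbit speed at r₁ (vis-viva): v_p = √[μ(2/r₁ − 1/a_t)] = 3.82645 km/s.
First burn Δv₁ = |v_p − v₁| = 0.91893 km/s.
At r₂, v₂ = √(μ/r₂) = 1.143733 km/s.
Transfer-orbit speed at r₂: v_a = √[μ(2/r₂ − 1/a_t)] = 0.5921051 km/s.
Second burn Δv₂ = |v₂ − v_a| = 0.55163 km/s.
Total Δv = Δv₁ + Δv₂ = 1.471 km/s.

Δv = 1470 m/s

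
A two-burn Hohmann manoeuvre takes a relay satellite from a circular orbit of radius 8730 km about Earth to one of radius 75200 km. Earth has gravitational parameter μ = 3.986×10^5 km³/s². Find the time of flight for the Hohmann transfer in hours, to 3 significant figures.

Semi-major axis of the transfer orbit: a_t = (8730 + 75200)/2 = 41965 km.
Half the transfer-orbit period gives t = π√(a_t³/μ) = 42780 s.
Converting: 42780 s ÷ 3600 s/hour = 11.9 hours.

t = 11.9 hours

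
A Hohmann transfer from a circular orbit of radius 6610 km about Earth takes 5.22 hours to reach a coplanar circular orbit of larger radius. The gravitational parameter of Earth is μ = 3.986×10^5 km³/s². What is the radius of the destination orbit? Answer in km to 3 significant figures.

Transfer time t = 5.22 hours = 18792 s, and t = π√(a_t³/μ).
So a_t = (μ t²/π²)^(1/3) = (3.986×10^5 × (18792)² / π²)^(1/3) = 24251 km.
Since a_t = (r₁ + r₂)/2, r₂ = 2a_t − r₁ = 2×24251 − 6610 = 41892 km.

r₂ = 41900 km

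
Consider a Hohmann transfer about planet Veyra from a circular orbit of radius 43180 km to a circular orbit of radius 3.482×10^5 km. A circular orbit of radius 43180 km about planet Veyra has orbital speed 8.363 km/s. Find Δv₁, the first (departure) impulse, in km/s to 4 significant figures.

Δv₁ = 2.793 km/s

From the circular-orbit relation v² = μ/r at r = 43180 km: μ = v²r = (8.363)² × 43180 = 3.02000×10^6 km³/s².
Semi-major axis of the transfer orbit: a_t = (43180 + 3.482×10^5)/2 = 1.9569×10^5 km.
Circular speed at r = 43180 km: v_c = √(μ/r) = 8.3630 km/s.
Vis-viva on the transfer ellipse at r = 43180 km gives v_t = √[μ(2/r − 1/a_t)] = 11.156 km/s.
Δv₁ = |v_t − v_c| = |11.156 − 8.3630| = 2.793 km/s.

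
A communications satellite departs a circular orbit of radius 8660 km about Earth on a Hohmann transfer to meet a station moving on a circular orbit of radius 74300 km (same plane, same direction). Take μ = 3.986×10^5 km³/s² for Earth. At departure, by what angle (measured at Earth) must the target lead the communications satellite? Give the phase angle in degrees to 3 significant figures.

The Hohmann ellipse has a_t = (r₁ + r₂)/2 = 41480 km.
Transfer time t = π√(a_t³/μ) = 42037.7 s.
The target's mean motion on its circular orbit is ω₂ = √(μ/r₂³) = 3.11735×10^-5 rad/s.
Angle swept by the target during transfer: ω₂·t = 1.31046 rad = 75.08°.
The communications satellite traverses 180° on the transfer ellipse, so the target must lead by 180° − 75.08° = 105°.

φ = 105°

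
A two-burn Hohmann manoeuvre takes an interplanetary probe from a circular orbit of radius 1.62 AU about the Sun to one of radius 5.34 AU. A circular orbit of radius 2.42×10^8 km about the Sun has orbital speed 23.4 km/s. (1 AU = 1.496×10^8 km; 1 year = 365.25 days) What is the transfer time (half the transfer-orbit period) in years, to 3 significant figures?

t = 3.25 years

From the circular-orbit relation v² = μ/r at r = 2.42×10^8 km: μ = v²r = (23.4)² × 2.42×10^8 = 1.32510×10^11 km³/s².
In km: r₁ = 1.62 × 1.496×10^8 = 2.42352×10^8 km; r₂ = 5.34 × 1.496×10^8 = 7.98864×10^8 km.
The Hohmann ellipse has a_t = (r₁ + r₂)/2 = 5.20608×10^8 km.
By Kepler's third law the transfer-orbit period is T = 2π√(a_t³/μ), so t = T/2 = 1.025×10^8 s.
Converting: 1.025×10^8 s ÷ 3.15576×10^7 s/year (365.25 × 86400) = 3.25 years.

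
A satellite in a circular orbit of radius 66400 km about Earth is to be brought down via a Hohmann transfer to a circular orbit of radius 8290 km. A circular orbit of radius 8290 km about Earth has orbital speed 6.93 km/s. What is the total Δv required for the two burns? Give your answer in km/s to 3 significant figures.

From the circular-orbit relation v² = μ/r at r = 8290 km: μ = v²r = (6.93)² × 8290 = 3.98126×10^5 km³/s².
Transfer-ellipse semi-major axis a_t = (r₁ + r₂)/2 = (66400 + 8290)/2 = 37345 km.
Circular speed at r₁: v₁ = √(μ/r₁) = √(3.98126×10^5/66400) = 2.449 km/s.
On the transfer ellipse at r₁, v² = μ(2/r − 1/a) gives v_a = √[μ(2/r₁ − 1/a_t)] = 1.154 km/s.
First burn Δv₁ = |v_a − v₁| = 1.295 km/s.
Circular speed at r₂: v₂ = √(μ/r₂) = 6.930 km/s.
Transfer-orbit speed at r₂: v_p = √[μ(2/r₂ − 1/a_t)] = 9.241 km/s.
Second burn Δv₂ = |v₂ − v_p| = 2.311 km/s.
Total Δv = Δv₁ + Δv₂ = 3.606 km/s.

Δv = 3.61 km/s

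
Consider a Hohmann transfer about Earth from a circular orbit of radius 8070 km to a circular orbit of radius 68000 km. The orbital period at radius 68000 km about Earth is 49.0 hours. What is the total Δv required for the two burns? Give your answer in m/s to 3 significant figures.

Δv = 3680 m/s

From Kepler's third law T² = 4π²r³/μ at r = 68000 km, T = 49.0 hours = 49.0 × 3600 s = 1.764×10^5 s: μ = 4π²r³/T² = 3.98923×10^5 km³/s².
Transfer-ellipse semi-major axis a_t = (r₁ + r₂)/2 = (8070 + 68000)/2 = 38035 km.
Circular speed at r₁: v₁ = √(μ/r₁) = √(3.98923×10^5/8070) = 7.031 km/s.
Transfer-orbit speed at r₁ (v² = μ(2/r − 1/a)): v_p = √[μ(2/r₁ − 1/a_t)] = 9.401 km/s.
First burn Δv₁ = |v_p − v₁| = 2.370 km/s.
Circular speed at r₂: v₂ = √(μ/r₂) = 2.422 km/s.
Transfer-orbit speed at r₂: v_a = √[μ(2/r₂ − 1/a_t)] = 1.116 km/s.
Second burn Δv₂ = |v₂ − v_a| = 1.306 km/s.
Total Δv = Δv₁ + Δv₂ = 3.676 km/s.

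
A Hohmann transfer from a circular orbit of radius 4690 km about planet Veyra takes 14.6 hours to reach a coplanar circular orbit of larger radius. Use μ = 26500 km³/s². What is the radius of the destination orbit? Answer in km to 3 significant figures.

r₂ = 34300 km

Transfer time t = 14.6 hours = 52560 s, and t = π√(a_t³/μ).
So a_t = (μ t²/π²)^(1/3) = (26500 × (52560)² / π²)^(1/3) = 19502 km.
Since a_t = (r₁ + r₂)/2, r₂ = 2a_t − r₁ = 2×19502 − 4690 = 34314 km.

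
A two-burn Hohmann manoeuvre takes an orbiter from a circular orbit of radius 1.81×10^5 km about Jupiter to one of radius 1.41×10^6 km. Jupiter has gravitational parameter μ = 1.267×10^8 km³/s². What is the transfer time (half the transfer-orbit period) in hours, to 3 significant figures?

Transfer-ellipse semi-major axis a_t = (r₁ + r₂)/2 = (1.810×10^5 + 1.410×10^6)/2 = 7.955×10^5 km.
By Kepler's third law the transfer-orbit period is T = 2π√(a_t³/μ), so t = T/2 = 1.980×10^5 s.
Converting: 1.980×10^5 s ÷ 3600 s/hour = 55.0 hours.

t = 55.0 hours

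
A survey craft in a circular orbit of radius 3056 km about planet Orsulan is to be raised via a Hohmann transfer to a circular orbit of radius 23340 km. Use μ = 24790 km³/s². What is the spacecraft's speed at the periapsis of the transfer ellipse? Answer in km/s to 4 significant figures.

Transfer-ellipse semi-major axis a_t = (r₁ + r₂)/2 = (3056 + 23340)/2 = 13198 km.
The periapsis of the transfer ellipse is at r = 3056 km.
Vis-viva: v = √[μ(2/r − 1/a_t)] = √[24790 × (2/3056 − 1/13198)] = 3.788 km/s.

v = 3.788 km/s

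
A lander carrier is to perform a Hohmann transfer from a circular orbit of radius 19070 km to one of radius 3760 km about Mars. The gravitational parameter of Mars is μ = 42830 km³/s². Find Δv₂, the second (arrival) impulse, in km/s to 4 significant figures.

Transfer-ellipse semi-major axis a_t = (r₁ + r₂)/2 = (19070 + 3760)/2 = 11415 km.
On the circular orbit at r = 3760 km, v_c = √(μ/r) = 3.3750 km/s.
Transfer-orbit speed at the same r (vis-viva, a = a_t): v_t = √[μ(2/r − 1/a_t)] = 4.3623 km/s.
Δv₂ = |v_t − v_c| = |4.3623 − 3.3750| = 0.9873 km/s.

Δv₂ = 0.9873 km/s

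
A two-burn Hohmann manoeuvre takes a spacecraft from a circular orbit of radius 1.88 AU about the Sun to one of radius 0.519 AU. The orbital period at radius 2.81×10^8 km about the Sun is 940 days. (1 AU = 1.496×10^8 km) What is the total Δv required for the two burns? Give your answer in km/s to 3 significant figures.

Δv = 17.9 km/s

From Kepler's third law T² = 4π²r³/μ at r = 2.81×10^8 km, T = 940 days = 940 × 86400 s = 8.1216×10^7 s: μ = 4π²r³/T² = 1.32799×10^11 km³/s².
In km: r₁ = 1.88 × 1.496×10^8 = 2.81248×10^8 km; r₂ = 0.519 × 1.496×10^8 = 7.76424×10^7 km.
Semi-major axis of the transfer orbit: a_t = (2.81248×10^8 + 7.76424×10^7)/2 = 1.794452×10^8 km.
At r₁ the circular-orbit speed is v₁ = √(μ/r₁) = 21.7297 km/s.
On the transfer ellipse at r₁, vis-viva gives v_a = √[μ(2/r₁ − 1/a_t)] = 14.2934 km/s.
First burn Δv₁ = |v_a − v₁| = 7.436 km/s.
At r₂, v₂ = √(μ/r₂) = 41.36 km/s.
Transfer-orbit speed at r₂: v_p = √[μ(2/r₂ − 1/a_t)] = 51.78 km/s.
Second burn Δv₂ = |v₂ − v_p| = 10.42 km/s.
Δv = Δv₁ + Δv₂ = 7.436 + 10.42 = 17.86 km/s.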